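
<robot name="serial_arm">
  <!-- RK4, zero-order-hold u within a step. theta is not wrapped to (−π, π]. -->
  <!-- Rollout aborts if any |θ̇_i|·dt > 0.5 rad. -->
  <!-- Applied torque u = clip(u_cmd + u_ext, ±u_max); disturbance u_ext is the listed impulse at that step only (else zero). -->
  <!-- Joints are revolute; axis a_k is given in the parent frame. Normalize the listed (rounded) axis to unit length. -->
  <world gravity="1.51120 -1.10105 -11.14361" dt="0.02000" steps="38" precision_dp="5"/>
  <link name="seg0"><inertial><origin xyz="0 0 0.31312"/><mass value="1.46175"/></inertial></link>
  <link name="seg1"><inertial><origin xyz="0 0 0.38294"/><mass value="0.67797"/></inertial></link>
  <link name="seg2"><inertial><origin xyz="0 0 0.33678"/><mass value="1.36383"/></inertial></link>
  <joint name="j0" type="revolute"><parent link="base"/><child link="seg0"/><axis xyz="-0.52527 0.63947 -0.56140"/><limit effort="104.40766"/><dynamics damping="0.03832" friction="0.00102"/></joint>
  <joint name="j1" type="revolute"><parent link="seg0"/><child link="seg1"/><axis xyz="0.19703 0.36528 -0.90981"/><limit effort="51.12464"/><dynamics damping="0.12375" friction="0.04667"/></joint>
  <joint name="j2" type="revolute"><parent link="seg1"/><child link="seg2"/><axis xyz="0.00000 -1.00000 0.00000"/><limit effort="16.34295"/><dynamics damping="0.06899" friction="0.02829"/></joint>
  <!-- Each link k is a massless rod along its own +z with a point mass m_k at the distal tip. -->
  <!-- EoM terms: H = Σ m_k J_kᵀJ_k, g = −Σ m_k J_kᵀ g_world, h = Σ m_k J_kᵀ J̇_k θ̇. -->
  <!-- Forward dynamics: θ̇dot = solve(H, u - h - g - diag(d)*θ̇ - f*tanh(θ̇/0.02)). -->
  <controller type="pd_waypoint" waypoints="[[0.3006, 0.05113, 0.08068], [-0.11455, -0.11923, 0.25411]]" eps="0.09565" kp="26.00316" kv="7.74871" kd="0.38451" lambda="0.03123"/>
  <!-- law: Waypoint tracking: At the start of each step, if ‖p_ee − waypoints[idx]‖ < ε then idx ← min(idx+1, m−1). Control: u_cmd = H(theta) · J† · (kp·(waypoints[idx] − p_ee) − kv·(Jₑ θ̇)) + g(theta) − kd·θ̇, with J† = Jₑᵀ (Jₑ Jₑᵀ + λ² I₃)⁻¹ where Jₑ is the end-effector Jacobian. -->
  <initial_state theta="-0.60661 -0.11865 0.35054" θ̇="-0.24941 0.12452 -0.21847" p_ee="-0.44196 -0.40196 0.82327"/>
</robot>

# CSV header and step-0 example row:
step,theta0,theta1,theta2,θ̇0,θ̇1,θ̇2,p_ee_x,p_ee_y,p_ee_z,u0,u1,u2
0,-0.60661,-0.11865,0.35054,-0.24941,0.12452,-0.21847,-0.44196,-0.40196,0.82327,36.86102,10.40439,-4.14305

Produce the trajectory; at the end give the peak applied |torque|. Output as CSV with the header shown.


step,theta0,theta1,theta2,θ̇0,θ̇1,θ̇2,p_ee_x,p_ee_y,p_ee_z,u0,u1,u2
1,-0.60746,-0.05228,0.40155,0.11966,6.37290,5.08669,-0.43961,-0.40250,0.82009,28.83456,6.72791,-5.66463
2,-0.60462,0.08839,0.50976,0.15847,7.57563,5.63552,-0.43395,-0.39692,0.81511,17.42739,5.04964,-4.79939
3,-0.60277,0.24208,0.61945,0.03683,7.73836,5.32723,-0.42636,-0.38658,0.81100,9.31303,4.15494,-3.78353
4,-0.60422,0.39903,0.72424,-0.17317,7.92470,5.15901,-0.41691,-0.37411,0.80730,4.46935,3.46503,-3.00144
5,-0.61028,0.55952,0.82733,-0.42691,8.09913,5.15678,-0.40554,-0.36111,0.80292,2.16292,2.85104,-2.38230
6,-0.62144,0.72210,0.93134,-0.68664,8.14069,5.25018,-0.39231,-0.34842,0.79694,1.79815,2.28365,-1.86604
7,-0.63755,0.88353,1.03758,-0.92279,7.99536,5.37972,-0.37732,-0.33639,0.78869,2.77165,1.75832,-1.44018
8,-0.65792,1.04018,1.14635,-1.11403,7.67422,5.50204,-0.36075,-0.32513,0.77777,4.46924,1.27731,-1.12225
9,-0.68154,1.18906,1.25721,-1.24726,7.22878,5.59003,-0.34280,-0.31456,0.76401,6.37085,0.83913,-0.93856
10,-0.70718,1.32835,1.36936,-1.31682,6.72287,5.63123,-0.32369,-0.30451,0.74748,8.12821,0.43577,-0.90772
11,-0.73359,1.45743,1.48184,-1.32286,6.21221,5.62426,-0.30364,-0.29479,0.72843,9.56654,0.05575,-1.03283
12,-0.75953,1.57662,1.59373,-1.26907,5.73576,5.57432,-0.28287,-0.28521,0.70720,10.63780,-0.31148,-1.30143
13,-0.78385,1.68685,1.70425,-1.16065,5.31594,5.48911,-0.26156,-0.27562,0.68419,11.36649,-0.67290,-1.68987
14,-0.80551,1.78936,1.81278,-1.00289,4.96293,5.37632,-0.23991,-0.26593,0.65978,11.80899,-1.03116,-2.16855
15,-0.82358,1.88551,1.91884,-0.80041,4.67948,5.24225,-0.21811,-0.25611,0.63434,12.02979,-1.38509,-2.70604
16,-0.83720,1.97670,2.02205,-0.55703,4.46469,5.09135,-0.19637,-0.24617,0.60822,12.09023,-1.73040,-3.27176
17,-0.84558,2.06426,2.12210,-0.27600,4.31625,4.92624,-0.17491,-0.23617,0.58172,12.04454,-2.06039,-3.83724
18,-0.84800,2.14950,2.21872,0.03936,4.23136,4.74779,-0.15400,-0.22621,0.55511,11.93974,-2.36623,-4.37654
19,-0.84382,2.23365,2.31165,0.38479,4.20645,4.55520,-0.13392,-0.21640,0.52866,11.81722,-2.63675,-4.86615
20,-0.83248,2.31786,2.40059,0.75407,4.23539,4.34623,-0.11504,-0.20687,0.50264,11.71402,-2.85773,-5.28497
21,-0.81359,2.40311,2.48517,1.13748,4.30632,4.11749,-0.09775,-0.19772,0.47734,11.66536,-3.01061,-5.61461
22,-0.78701,2.49007,2.56498,1.52106,4.39748,3.86532,-0.08249,-0.18901,0.45315,11.70432,-3.07109,-5.84051
23,-0.75287,2.57885,2.63951,1.88786,4.47600,3.58776,-0.06969,-0.18068,0.43051,11.85827,-3.00950,-5.95389
24,-0.71167,2.66892,2.70829,2.22340,4.50815,3.28732,-0.05965,-0.17255,0.40994,12.13911,-2.79653,-5.95372
25,-0.66407,2.75929,2.77094,2.52474,4.48813,2.97277,-0.05237,-0.16431,0.39196,12.52751,-2.41726,-5.84640
26,-0.61065,2.84939,2.82729,2.80439,4.47016,2.65573,-0.04749,-0.15557,0.37696,12.95648,-1.88729,-5.64126
27,-0.55168,2.94028,2.87734,3.07941,4.56130,2.34192,-0.04430,-0.14599,0.36510,13.29119,-1.25988,-5.34396
28,-0.48725,3.03507,2.92111,3.35034,4.85565,2.02481,-0.04194,-0.13530,0.35632,13.27557,-0.63780,-4.95403
29,-0.41774,3.13768,2.95837,3.58747,5.33895,1.69026,-0.03963,-0.12338,0.35042,12.48326,-0.20962,-4.47143
30,-0.34439,3.24971,2.98871,3.73907,5.79944,1.33445,-0.03665,-0.11026,0.34712,10.60274,-0.17393,-3.91141
31,-0.26927,3.36695,3.01193,3.77537,5.87123,0.98553,-0.03241,-0.09619,0.34599,8.03956,-0.42961,-3.31678
32,-0.19435,3.47970,3.02866,3.73170,5.36664,0.69004,-0.02648,-0.08155,0.34640,5.58862,-0.62642,-2.74498
33,-0.12053,3.57839,3.04021,3.66870,4.47872,0.46724,-0.01862,-0.06678,0.34761,3.61322,-0.61448,-2.23766
34,-0.04787,3.65863,3.04790,3.61472,3.52984,0.30427,-0.00888,-0.05227,0.34896,2.08857,-0.46941,-1.81020
35,0.02384,3.72130,3.05277,3.56989,2.72704,0.18248,0.00252,-0.03832,0.34995,0.89653,-0.29512,-1.46174
36,0.09471,3.76999,3.05549,3.52859,2.13301,0.09019,0.01524,-0.02516,0.35027,-0.07421,-0.14716,-1.18601
37,0.16478,3.80867,3.05661,3.48823,1.72728,0.02181,0.02893,-0.01290,0.34976,-0.91351,-0.04140,-0.97649
38,0.23406,3.84063,3.05659,3.44865,1.46109,-0.02224,0.04329,-0.00158,0.34833,,,
# max |u| (N·m): 36.86102


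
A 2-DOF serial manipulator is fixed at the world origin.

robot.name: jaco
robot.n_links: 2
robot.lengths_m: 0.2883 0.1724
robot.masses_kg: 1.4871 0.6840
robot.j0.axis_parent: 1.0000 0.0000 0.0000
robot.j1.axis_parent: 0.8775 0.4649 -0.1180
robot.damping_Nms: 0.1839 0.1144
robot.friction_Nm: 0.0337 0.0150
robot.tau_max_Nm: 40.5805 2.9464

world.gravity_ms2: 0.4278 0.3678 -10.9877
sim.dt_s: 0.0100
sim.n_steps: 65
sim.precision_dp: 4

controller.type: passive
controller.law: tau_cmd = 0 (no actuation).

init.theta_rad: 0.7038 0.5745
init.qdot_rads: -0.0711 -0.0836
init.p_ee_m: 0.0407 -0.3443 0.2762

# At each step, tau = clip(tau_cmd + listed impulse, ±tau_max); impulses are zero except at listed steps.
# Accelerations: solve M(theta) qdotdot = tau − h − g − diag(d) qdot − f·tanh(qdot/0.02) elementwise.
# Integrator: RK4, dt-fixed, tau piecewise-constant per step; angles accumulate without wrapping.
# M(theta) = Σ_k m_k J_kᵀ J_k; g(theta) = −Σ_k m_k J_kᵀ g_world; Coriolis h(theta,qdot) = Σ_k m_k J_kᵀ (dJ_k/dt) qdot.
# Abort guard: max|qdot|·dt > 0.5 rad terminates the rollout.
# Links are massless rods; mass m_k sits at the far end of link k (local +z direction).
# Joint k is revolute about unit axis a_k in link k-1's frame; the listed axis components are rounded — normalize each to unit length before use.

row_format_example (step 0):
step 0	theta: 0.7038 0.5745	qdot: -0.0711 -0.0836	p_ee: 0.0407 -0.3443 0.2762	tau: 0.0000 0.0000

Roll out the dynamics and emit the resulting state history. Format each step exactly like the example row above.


step 1	theta: 0.7040 0.5746	qdot: 0.1076 0.1043	p_ee: 0.0407 -0.3444 0.2762	tau: 0.0000 0.0000
step 2	theta: 0.7060 0.5765	qdot: 0.2879 0.2741	p_ee: 0.0408 -0.3450 0.2752	tau: 0.0000 0.0000
step 3	theta: 0.7097 0.5801	qdot: 0.4701 0.4307	p_ee: 0.0410 -0.3462 0.2733	tau: 0.0000 0.0000
step 4	theta: 0.7154 0.5851	qdot: 0.6550 0.5734	p_ee: 0.0413 -0.3479 0.2706	tau: 0.0000 0.0000
step 5	theta: 0.7229 0.5915	qdot: 0.8433 0.7016	p_ee: 0.0417 -0.3501 0.2670	tau: 0.0000 0.0000
step 6	theta: 0.7322 0.5991	qdot: 1.0355 0.8146	p_ee: 0.0421 -0.3529 0.2625	tau: 0.0000 0.0000
step 7	theta: 0.7436 0.6077	qdot: 1.2323 0.9115	p_ee: 0.0426 -0.3561 0.2571	tau: 0.0000 0.0000
step 8	theta: 0.7569 0.6173	qdot: 1.4343 0.9914	p_ee: 0.0431 -0.3597 0.2508	tau: 0.0000 0.0000
step 9	theta: 0.7723 0.6275	qdot: 1.6422 1.0529	p_ee: 0.0437 -0.3638 0.2436	tau: 0.0000 0.0000
step 10	theta: 0.7898 0.6382	qdot: 1.8565 1.0948	p_ee: 0.0442 -0.3682 0.2354	tau: 0.0000 0.0000
step 11	theta: 0.8094 0.6493	qdot: 2.0779 1.1155	p_ee: 0.0448 -0.3729 0.2264	tau: 0.0000 0.0000
step 12	theta: 0.8314 0.6605	qdot: 2.3068 1.1134	p_ee: 0.0454 -0.3779 0.2163	tau: 0.0000 0.0000
step 13	theta: 0.8556 0.6715	qdot: 2.5437 1.0865	p_ee: 0.0460 -0.3830 0.2053	tau: 0.0000 0.0000
step 14	theta: 0.8823 0.6821	qdot: 2.7890 1.0331	p_ee: 0.0465 -0.3883 0.1933	tau: 0.0000 0.0000
step 15	theta: 0.9114 0.6921	qdot: 3.0431 0.9510	p_ee: 0.0470 -0.3937 0.1803	tau: 0.0000 0.0000
step 16	theta: 0.9432 0.7010	qdot: 3.3060 0.8381	p_ee: 0.0475 -0.3991 0.1662	tau: 0.0000 0.0000
step 17	theta: 0.9776 0.7087	qdot: 3.5780 0.6925	p_ee: 0.0479 -0.4044 0.1511	tau: 0.0000 0.0000
step 18	theta: 1.0147 0.7148	qdot: 3.8589 0.5123	p_ee: 0.0482 -0.4095 0.1350	tau: 0.0000 0.0000
step 19	theta: 1.0548 0.7188	qdot: 4.1484 0.2957	p_ee: 0.0484 -0.4144 0.1179	tau: 0.0000 0.0000
step 20	theta: 1.0977 0.7206	qdot: 4.4461 0.0413	p_ee: 0.0484 -0.4190 0.0997	tau: 0.0000 0.0000
step 21	theta: 1.1437 0.7196	qdot: 4.7484 -0.2332	p_ee: 0.0484 -0.4232 0.0805	tau: 0.0000 0.0000
step 22	theta: 1.1927 0.7158	qdot: 5.0573 -0.5450	p_ee: 0.0482 -0.4269 0.0602	tau: 0.0000 0.0000
step 23	theta: 1.2449 0.7086	qdot: 5.3723 -0.8972	p_ee: 0.0479 -0.4299 0.0390	tau: 0.0000 0.0000
step 24	theta: 1.3002 0.6977	qdot: 5.6921 -1.2881	p_ee: 0.0473 -0.4322 0.0168	tau: 0.0000 0.0000
step 25	theta: 1.3587 0.6827	qdot: 6.0150 -1.7148	p_ee: 0.0466 -0.4337 -0.0064	tau: 0.0000 0.0000
step 26	theta: 1.4205 0.6633	qdot: 6.3391 -2.1726	p_ee: 0.0456 -0.4341 -0.0305	tau: 0.0000 0.0000
step 27	theta: 1.4855 0.6392	qdot: 6.6622 -2.6549	p_ee: 0.0443 -0.4334 -0.0554	tau: 0.0000 0.0000
step 28	theta: 1.5537 0.6101	qdot: 6.9816 -3.1528	p_ee: 0.0427 -0.4315 -0.0810	tau: 0.0000 0.0000
step 29	theta: 1.6251 0.5761	qdot: 7.2945 -3.6546	p_ee: 0.0408 -0.4281 -0.1073	tau: 0.0000 0.0000
step 30	theta: 1.6996 0.5371	qdot: 7.5977 -4.1458	p_ee: 0.0385 -0.4230 -0.1342	tau: 0.0000 0.0000
step 31	theta: 1.7770 0.4933	qdot: 7.8875 -4.6090	p_ee: 0.0358 -0.4162 -0.1614	tau: 0.0000 0.0000
step 32	theta: 1.8573 0.4451	qdot: 8.1600 -5.0245	p_ee: 0.0328 -0.4074 -0.1889	tau: 0.0000 0.0000
step 33	theta: 1.9402 0.3930	qdot: 8.4111 -5.3709	p_ee: 0.0293 -0.3964 -0.2163	tau: 0.0000 0.0000
step 34	theta: 2.0254 0.3379	qdot: 8.6369 -5.6265	p_ee: 0.0256 -0.3830 -0.2436	tau: 0.0000 0.0000
step 35	theta: 2.1128 0.2809	qdot: 8.8335 -5.7715	p_ee: 0.0215 -0.3671 -0.2705	tau: 0.0000 0.0000
step 36	theta: 2.2020 0.2229	qdot: 8.9978 -5.7899	p_ee: 0.0173 -0.3487 -0.2966	tau: 0.0000 0.0000
step 37	theta: 2.2926 0.1655	qdot: 9.1275 -5.6715	p_ee: 0.0130 -0.3275 -0.3217	tau: 0.0000 0.0000
step 38	theta: 2.3844 0.1100	qdot: 9.2212 -5.4136	p_ee: 0.0087 -0.3036 -0.3455	tau: 0.0000 0.0000
step 39	theta: 2.4769 0.0577	qdot: 9.2784 -5.0213	p_ee: 0.0046 -0.2771 -0.3678	tau: 0.0000 0.0000
step 40	theta: 2.5699 0.0100	qdot: 9.2997 -4.5072	p_ee: 0.0008 -0.2480 -0.3882	tau: 0.0000 0.0000
step 41	theta: 2.6628 -0.0321	qdot: 9.2862 -3.8901	p_ee: -0.0026 -0.2165 -0.4066	tau: 0.0000 0.0000
step 42	theta: 2.7555 -0.0676	qdot: 9.2395 -3.1933	p_ee: -0.0055 -0.1828 -0.4226	tau: 0.0000 0.0000
step 43	theta: 2.8475 -0.0958	qdot: 9.1617 -2.4431	p_ee: -0.0077 -0.1471 -0.4360	tau: 0.0000 0.0000
step 44	theta: 2.9386 -0.1164	qdot: 9.0551 -1.6668	p_ee: -0.0094 -0.1098 -0.4466	tau: 0.0000 0.0000
step 45	theta: 3.0285 -0.1291	qdot: 8.9227 -0.8913	p_ee: -0.0105 -0.0711 -0.4542	tau: 0.0000 0.0000
step 46	theta: 3.1170 -0.1343	qdot: 8.7676 -0.1422	p_ee: -0.0109 -0.0315 -0.4585	tau: 0.0000 0.0000
step 47	theta: 3.2038 -0.1322	qdot: 8.5970 0.5372	p_ee: -0.0107 0.0087 -0.4596	tau: 0.0000 0.0000
step 48	theta: 3.2889 -0.1237	qdot: 8.4114 1.1466	p_ee: -0.0100 0.0490 -0.4572	tau: 0.0000 0.0000
step 49	theta: 3.3720 -0.1096	qdot: 8.2137 1.6752	p_ee: -0.0089 0.0889 -0.4513	tau: 0.0000 0.0000
step 50	theta: 3.4531 -0.0905	qdot: 8.0071 2.1130	p_ee: -0.0073 0.1280 -0.4420	tau: 0.0000 0.0000
step 51	theta: 3.5321 -0.0676	qdot: 7.7945 2.4549	p_ee: -0.0055 0.1658 -0.4295	tau: 0.0000 0.0000
step 52	theta: 3.6090 -0.0418	qdot: 7.5778 2.7010	p_ee: -0.0034 0.2019 -0.4140	tau: 0.0000 0.0000
step 53	theta: 3.6837 -0.0139	qdot: 7.3581 2.8561	p_ee: -0.0011 0.2359 -0.3957	tau: 0.0000 0.0000
step 54	theta: 3.7561 0.0151	qdot: 7.1357 2.9290	p_ee: 0.0012 0.2675 -0.3751	tau: 0.0000 0.0000
step 55	theta: 3.8264 0.0444	qdot: 6.9102 2.9314	p_ee: 0.0035 0.2965 -0.3525	tau: 0.0000 0.0000
step 56	theta: 3.8943 0.0735	qdot: 6.6804 2.8771	p_ee: 0.0058 0.3228 -0.3283	tau: 0.0000 0.0000
step 57	theta: 3.9600 0.1018	qdot: 6.4452 2.7804	p_ee: 0.0081 0.3462 -0.3030	tau: 0.0000 0.0000
step 58	theta: 4.0232 0.1290	qdot: 6.2033 2.6553	p_ee: 0.0102 0.3669 -0.2770	tau: 0.0000 0.0000
step 59	theta: 4.0840 0.1549	qdot: 5.9536 2.5146	p_ee: 0.0122 0.3848 -0.2506	tau: 0.0000 0.0000
step 60	theta: 4.1423 0.1793	qdot: 5.6953 2.3695	p_ee: 0.0140 0.4002 -0.2243	tau: 0.0000 0.0000
step 61	theta: 4.1979 0.2023	qdot: 5.4280 2.2290	p_ee: 0.0157 0.4131 -0.1984	tau: 0.0000 0.0000
step 62	theta: 4.2508 0.2239	qdot: 5.1516 2.1002	p_ee: 0.0174 0.4238 -0.1730	tau: 0.0000 0.0000
step 63	theta: 4.3009 0.2444	qdot: 4.8664 1.9882	p_ee: 0.0189 0.4324 -0.1485	tau: 0.0000 0.0000
step 64	theta: 4.3481 0.2638	qdot: 4.5729 1.8960	p_ee: 0.0203 0.4391 -0.1249	tau: 0.0000 0.0000
step 65	theta: 4.3923 0.2823	qdot: 4.2719 1.8256	p_ee: 0.0216 0.4443 -0.1025


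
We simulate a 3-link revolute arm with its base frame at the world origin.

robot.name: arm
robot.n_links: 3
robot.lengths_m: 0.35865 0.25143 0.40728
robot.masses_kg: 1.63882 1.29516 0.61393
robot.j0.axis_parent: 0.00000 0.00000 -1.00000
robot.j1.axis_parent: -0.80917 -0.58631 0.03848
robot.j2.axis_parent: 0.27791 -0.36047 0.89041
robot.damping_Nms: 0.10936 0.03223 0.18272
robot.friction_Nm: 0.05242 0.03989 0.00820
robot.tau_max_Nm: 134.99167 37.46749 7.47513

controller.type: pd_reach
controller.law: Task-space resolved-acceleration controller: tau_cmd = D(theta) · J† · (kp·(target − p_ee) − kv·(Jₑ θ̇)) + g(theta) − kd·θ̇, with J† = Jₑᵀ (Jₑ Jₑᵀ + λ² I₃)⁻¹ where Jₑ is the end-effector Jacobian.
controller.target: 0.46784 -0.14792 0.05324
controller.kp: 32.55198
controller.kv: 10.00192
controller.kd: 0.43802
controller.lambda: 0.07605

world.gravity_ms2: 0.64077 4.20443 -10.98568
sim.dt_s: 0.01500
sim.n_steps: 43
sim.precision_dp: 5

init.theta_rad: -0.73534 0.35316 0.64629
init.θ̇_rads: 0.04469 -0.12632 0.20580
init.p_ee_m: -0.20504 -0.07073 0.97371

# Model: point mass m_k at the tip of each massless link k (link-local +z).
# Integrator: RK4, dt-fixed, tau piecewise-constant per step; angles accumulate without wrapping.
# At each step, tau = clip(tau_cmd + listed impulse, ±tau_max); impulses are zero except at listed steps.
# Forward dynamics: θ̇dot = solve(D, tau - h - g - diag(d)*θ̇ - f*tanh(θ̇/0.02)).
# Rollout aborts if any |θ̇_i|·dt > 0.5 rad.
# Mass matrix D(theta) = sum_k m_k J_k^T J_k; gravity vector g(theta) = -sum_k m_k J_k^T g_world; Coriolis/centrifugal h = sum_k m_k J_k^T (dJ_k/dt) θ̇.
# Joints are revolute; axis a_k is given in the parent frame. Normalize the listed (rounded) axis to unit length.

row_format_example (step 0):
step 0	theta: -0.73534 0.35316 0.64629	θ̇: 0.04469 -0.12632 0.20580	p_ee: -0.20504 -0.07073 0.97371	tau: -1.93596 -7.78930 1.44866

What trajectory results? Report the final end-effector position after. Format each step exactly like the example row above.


step 1	theta: -0.73352 0.34992 0.65364	θ̇: 0.16204 -0.30866 0.71399	p_ee: -0.20260 -0.07196 0.97422	tau: -1.81080 -6.93927 1.08120
step 2	theta: -0.73352 0.34385 0.66212	θ̇: -0.11069 -0.49785 0.49319	p_ee: -0.19824 -0.07408 0.97521	tau: -1.58381 -6.22350 1.08796
step 3	theta: -0.73413 0.33536 0.67220	θ̇: -0.02872 -0.63804 0.76801	p_ee: -0.19221 -0.07687 0.97656	tau: -1.51122 -5.61349 0.88141
step 4	theta: -0.73573 0.32476 0.68273	θ̇: -0.18081 -0.77557 0.64613	p_ee: -0.18476 -0.08015 0.97819	tau: -1.37006 -5.09156 0.87762
step 5	theta: -0.73797 0.31233 0.69379	θ̇: -0.13840 -0.88268 0.79958	p_ee: -0.17608 -0.08383 0.97999	tau: -1.31150 -4.63956 0.75454
step 6	theta: -0.74109 0.29834 0.70499	θ̇: -0.28022 -0.98382 0.69771	p_ee: -0.16629 -0.08782 0.98188	tau: -1.18798 -4.24079 0.75910
step 7	theta: -0.74482 0.28299 0.71672	θ̇: -0.23956 -1.06439 0.83681	p_ee: -0.15552 -0.09209 0.98378	tau: -1.13989 -3.88531 0.65738
step 8	theta: -0.74951 0.26646 0.72857	θ̇: -0.39264 -1.13986 0.74456	p_ee: -0.14384 -0.09657 0.98564	tau: -1.01609 -3.55549 0.66882
step 9	theta: -0.75472 0.24890 0.74115	θ̇: -0.33249 -1.20271 0.89738	p_ee: -0.13134 -0.10124 0.98736	tau: -0.97901 -3.25125 0.57079
step 10	theta: -0.76106 0.23044 0.75385	θ̇: -0.52091 -1.25845 0.79942	p_ee: -0.11805 -0.10603 0.98891	tau: -0.83665 -2.94757 0.59253
step 11	theta: -0.76755 0.21117 0.76768	θ̇: -0.38831 -1.31209 0.99927	p_ee: -0.10405 -0.11092 0.99021	tau: -0.82513 -2.66106 0.48003
step 12	theta: -0.77542 0.19121 0.78155	θ̇: -0.66338 -1.34841 0.86428	p_ee: -0.08935 -0.11582 0.99125	tau: -0.63207 -2.34307 0.52331
step 13	theta: -0.78235 0.17054 0.79719	θ̇: -0.33310 -1.40806 1.15342	p_ee: -0.07404 -0.12075 0.99194	tau: -0.69248 -2.05444 0.37426
step 14	theta: -0.79135 0.14938 0.81245	θ̇: -0.83822 -1.41131 0.92544	p_ee: -0.05811 -0.12557 0.99229	tau: -0.37331 -1.67460 0.45955
step 15	theta: -0.79719 0.12745 0.83014	θ̇: -0.16049 -1.50175 1.29815	p_ee: -0.04174 -0.13037 0.99218	tau: -0.56856 -1.38605 0.27132
step 16	theta: -0.80600 0.10531 0.84717	θ̇: -0.93633 -1.45218 1.04229	p_ee: -0.02486 -0.13496 0.99168	tau: -0.09612 -0.91773 0.36224
step 17	theta: -0.81093 0.08237 0.86599	θ̇: 0.01842 -1.58526 1.34978	p_ee: -0.00773 -0.13951 0.99066	tau: -0.40744 -0.64113 0.19723
step 18	theta: -0.81806 0.05944 0.88478	θ̇: -0.80960 -1.48878 1.22487	p_ee: 0.00973 -0.14383 0.98918	tau: 0.11090 -0.13986 0.21763
step 19	theta: -0.82357 0.03611 0.90424	θ̇: -0.07407 -1.60626 1.32248	p_ee: 0.02732 -0.14802 0.98718	tau: -0.11169 0.13200 0.14038
step 20	theta: -0.82742 0.01246 0.92415	θ̇: -0.41547 -1.54977 1.34812	p_ee: 0.04491 -0.15214 0.98464	tau: 0.17188 0.51374 0.08809
step 21	theta: -0.83210 -0.01103 0.94440	θ̇: -0.24369 -1.57811 1.34819	p_ee: 0.06254 -0.15606 0.98161	tau: 0.19472 0.78043 0.05121
step 22	theta: -0.83577 -0.03462 0.96481	θ̇: -0.25715 -1.56720 1.37522	p_ee: 0.08007 -0.15986 0.97806	tau: 0.29853 1.02995 0.00103
step 23	theta: -0.83937 -0.05812 0.98545	θ̇: -0.23526 -1.56459 1.37983	p_ee: 0.09749 -0.16351 0.97401	tau: 0.37627 1.23676 -0.03654
step 24	theta: -0.84272 -0.08157 1.00613	θ̇: -0.22092 -1.56125 1.38181	p_ee: 0.11478 -0.16701 0.96948	tau: 0.45241 1.41676 -0.07190
step 25	theta: -0.84587 -0.10498 1.02680	θ̇: -0.20742 -1.56021 1.37756	p_ee: 0.13192 -0.17036 0.96446	tau: 0.52620 1.57819 -0.10380
step 26	theta: -0.84883 -0.12840 1.04737	θ̇: -0.19463 -1.56201 1.36864	p_ee: 0.14890 -0.17355 0.95897	tau: 0.59960 1.72917 -0.13370
step 27	theta: -0.85161 -0.15187 1.06777	θ̇: -0.18219 -1.56701 1.35593	p_ee: 0.16574 -0.17660 0.95301	tau: 0.67380 1.87586 -0.16260
step 28	theta: -0.85422 -0.17544 1.08797	θ̇: -0.16999 -1.57519 1.34025	p_ee: 0.18243 -0.17950 0.94658	tau: 0.74953 2.02268 -0.19136
step 29	theta: -0.85664 -0.19915 1.10791	θ̇: -0.15803 -1.58638 1.32223	p_ee: 0.19899 -0.18228 0.93968	tau: 0.82713 2.17252 -0.22058
step 30	theta: -0.85890 -0.22305 1.12757	θ̇: -0.14641 -1.60024 1.30240	p_ee: 0.21540 -0.18493 0.93229	tau: 0.90668 2.32713 -0.25064
step 31	theta: -0.86098 -0.24717 1.14692	θ̇: -0.13526 -1.61638 1.28112	p_ee: 0.23168 -0.18747 0.92442	tau: 0.98806 2.48742 -0.28177
step 32	theta: -0.86291 -0.27155 1.16595	θ̇: -0.12469 -1.63438 1.25869	p_ee: 0.24781 -0.18991 0.91606	tau: 1.07101 2.65372 -0.31408
step 33	theta: -0.86468 -0.29620 1.18464	θ̇: -0.11483 -1.65381 1.23536	p_ee: 0.26379 -0.19225 0.90720	tau: 1.15523 2.82597 -0.34757
step 34	theta: -0.86632 -0.32116 1.20297	θ̇: -0.10577 -1.67426 1.21128	p_ee: 0.27960 -0.19449 0.89783	tau: 1.24033 3.00383 -0.38218
step 35	theta: -0.86783 -0.34642 1.22094	θ̇: -0.09758 -1.69533 1.18662	p_ee: 0.29524 -0.19666 0.88796	tau: 1.32593 3.18683 -0.41783
step 36	theta: -0.86922 -0.37201 1.23854	θ̇: -0.09032 -1.71666 1.16149	p_ee: 0.31069 -0.19874 0.87758	tau: 1.41164 3.37437 -0.45438
step 37	theta: -0.87051 -0.39791 1.25576	θ̇: -0.08401 -1.73790 1.13599	p_ee: 0.32592 -0.20074 0.86668	tau: 1.49706 3.56581 -0.49169
step 38	theta: -0.87172 -0.42413 1.27260	θ̇: -0.07868 -1.75873 1.11021	p_ee: 0.34091 -0.20266 0.85528	tau: 1.58183 3.76045 -0.52960
step 39	theta: -0.87286 -0.45065 1.28905	θ̇: -0.07430 -1.77888 1.08422	p_ee: 0.35565 -0.20451 0.84337	tau: 1.66557 3.95760 -0.56797
step 40	theta: -0.87394 -0.47747 1.30512	θ̇: -0.07086 -1.79809 1.05809	p_ee: 0.37010 -0.20628 0.83097	tau: 1.74796 4.15653 -0.60663
step 41	theta: -0.87497 -0.50457 1.32079	θ̇: -0.06834 -1.81610 1.03188	p_ee: 0.38424 -0.20797 0.81808	tau: 1.82869 4.35656 -0.64542
step 42	theta: -0.87598 -0.53192 1.33608	θ̇: -0.06667 -1.83273 1.00566	p_ee: 0.39805 -0.20958 0.80471	tau: 1.90745 4.55695 -0.68418
step 43	theta: -0.87696 -0.55952 1.35097	θ̇: -0.06583 -1.84776 0.97946	p_ee: 0.41149 -0.21112 0.79089
final p_ee position (m): 0.41149 -0.21112 0.79089


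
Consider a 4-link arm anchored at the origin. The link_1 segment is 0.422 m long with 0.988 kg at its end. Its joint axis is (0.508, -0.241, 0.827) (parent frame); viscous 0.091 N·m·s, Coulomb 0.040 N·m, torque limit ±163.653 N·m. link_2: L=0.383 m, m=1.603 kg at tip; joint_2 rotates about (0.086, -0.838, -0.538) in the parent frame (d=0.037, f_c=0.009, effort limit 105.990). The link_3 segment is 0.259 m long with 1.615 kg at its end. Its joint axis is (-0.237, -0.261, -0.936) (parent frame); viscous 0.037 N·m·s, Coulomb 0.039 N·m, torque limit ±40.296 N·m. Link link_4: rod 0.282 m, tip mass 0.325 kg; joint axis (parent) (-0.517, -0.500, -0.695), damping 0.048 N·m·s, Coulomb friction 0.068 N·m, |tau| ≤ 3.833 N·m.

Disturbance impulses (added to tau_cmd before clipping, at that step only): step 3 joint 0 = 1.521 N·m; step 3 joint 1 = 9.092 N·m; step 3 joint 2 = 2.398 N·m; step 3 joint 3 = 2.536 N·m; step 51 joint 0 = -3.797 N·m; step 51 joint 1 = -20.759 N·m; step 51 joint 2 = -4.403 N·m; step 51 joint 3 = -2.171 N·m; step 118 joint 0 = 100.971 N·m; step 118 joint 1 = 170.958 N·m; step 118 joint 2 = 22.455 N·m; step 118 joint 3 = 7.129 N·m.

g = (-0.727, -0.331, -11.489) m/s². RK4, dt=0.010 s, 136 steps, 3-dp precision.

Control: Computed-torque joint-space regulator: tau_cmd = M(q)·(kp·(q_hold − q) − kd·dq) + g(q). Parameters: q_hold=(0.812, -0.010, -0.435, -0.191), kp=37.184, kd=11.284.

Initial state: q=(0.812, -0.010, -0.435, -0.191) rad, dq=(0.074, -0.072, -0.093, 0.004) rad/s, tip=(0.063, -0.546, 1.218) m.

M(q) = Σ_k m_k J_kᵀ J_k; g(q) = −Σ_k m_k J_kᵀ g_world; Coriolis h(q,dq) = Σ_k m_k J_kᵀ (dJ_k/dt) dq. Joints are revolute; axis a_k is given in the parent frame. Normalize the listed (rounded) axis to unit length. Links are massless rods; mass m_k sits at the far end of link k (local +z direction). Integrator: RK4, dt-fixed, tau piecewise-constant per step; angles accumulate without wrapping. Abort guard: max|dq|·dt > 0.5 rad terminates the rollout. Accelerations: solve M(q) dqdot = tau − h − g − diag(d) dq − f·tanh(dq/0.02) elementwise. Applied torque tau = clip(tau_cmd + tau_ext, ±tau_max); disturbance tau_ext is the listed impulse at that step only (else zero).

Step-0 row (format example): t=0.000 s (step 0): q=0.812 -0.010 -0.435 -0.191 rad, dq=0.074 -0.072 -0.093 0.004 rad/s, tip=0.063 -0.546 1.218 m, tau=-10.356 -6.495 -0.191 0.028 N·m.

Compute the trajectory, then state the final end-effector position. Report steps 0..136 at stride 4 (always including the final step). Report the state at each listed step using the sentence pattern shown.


t=0.040 s (step 4): q=0.814 -0.013 -0.435 -0.183 rad, dq=0.047 -0.055 0.080 1.754 rad/s, tip=0.063 -0.547 1.218 m, tau=-10.383 -7.661 -0.499 -0.270 N·m.
t=0.080 s (step 8): q=0.816 -0.014 -0.430 -0.138 rad, dq=0.018 -0.011 0.121 0.618 rad/s, tip=0.055 -0.551 1.218 m, tau=-10.244 -7.467 -0.419 -0.160 N·m.
t=0.120 s (step 12): q=0.816 -0.014 -0.427 -0.125 rad, dq=-0.003 0.022 0.034 0.055 rad/s, tip=0.052 -0.553 1.218 m, tau=-10.153 -7.317 -0.362 -0.090 N·m.
t=0.160 s (step 16): q=0.816 -0.013 -0.427 -0.126 rad, dq=-0.006 0.017 0.002 -0.025 rad/s, tip=0.052 -0.553 1.218 m, tau=-10.094 -7.202 -0.340 -0.072 N·m.
t=0.200 s (step 20): q=0.815 -0.012 -0.428 -0.127 rad, dq=-0.006 0.009 -0.015 -0.030 rad/s, tip=0.052 -0.553 1.218 m, tau=-10.050 -7.116 -0.326 -0.065 N·m.
t=0.240 s (step 24): q=0.815 -0.012 -0.429 -0.127 rad, dq=-0.005 0.002 -0.013 -0.022 rad/s, tip=0.052 -0.553 1.218 m, tau=-10.016 -7.053 -0.318 -0.063 N·m.
t=0.280 s (step 28): q=0.815 -0.012 -0.430 -0.127 rad, dq=-0.004 -0.002 -0.012 -0.020 rad/s, tip=0.052 -0.553 1.218 m, tau=-9.990 -7.006 -0.312 -0.060 N·m.
t=0.320 s (step 32): q=0.815 -0.012 -0.431 -0.127 rad, dq=-0.004 -0.005 -0.012 -0.020 rad/s, tip=0.052 -0.553 1.218 m, tau=-9.971 -6.973 -0.307 -0.058 N·m.
t=0.360 s (step 36): q=0.815 -0.012 -0.433 -0.127 rad, dq=-0.004 -0.005 -0.012 -0.020 rad/s, tip=0.053 -0.552 1.218 m, tau=-9.956 -6.948 -0.304 -0.057 N·m.
t=0.400 s (step 40): q=0.815 -0.012 -0.434 -0.127 rad, dq=-0.003 -0.006 -0.012 -0.020 rad/s, tip=0.053 -0.552 1.218 m, tau=-9.945 -6.931 -0.302 -0.056 N·m.
t=0.440 s (step 44): q=0.814 -0.012 -0.435 -0.127 rad, dq=-0.003 -0.005 -0.011 -0.019 rad/s, tip=0.053 -0.552 1.219 m, tau=-9.938 -6.920 -0.301 -0.055 N·m.
t=0.480 s (step 48): q=0.814 -0.012 -0.436 -0.127 rad, dq=-0.003 -0.005 -0.011 -0.019 rad/s, tip=0.053 -0.551 1.219 m, tau=-9.932 -6.912 -0.300 -0.055 N·m.
t=0.520 s (step 52): q=0.814 -0.013 -0.446 -0.127 rad, dq=0.002 -0.022 -1.611 -0.068 rad/s, tip=0.055 -0.550 1.219 m, tau=-9.484 -4.514 0.198 0.193 N·m.
t=0.560 s (step 56): q=0.815 -0.015 -0.487 -0.131 rad, dq=0.026 -0.077 -0.587 -0.064 rad/s, tip=0.064 -0.545 1.220 m, tau=-9.533 -5.142 0.020 0.100 N·m.
t=0.600 s (step 60): q=0.816 -0.018 -0.500 -0.132 rad, dq=0.024 -0.079 -0.098 -0.020 rad/s, tip=0.068 -0.542 1.220 m, tau=-9.578 -5.622 -0.097 0.038 N·m.
t=0.640 s (step 64): q=0.817 -0.021 -0.500 -0.132 rad, dq=0.011 -0.043 0.046 -0.053 rad/s, tip=0.069 -0.541 1.220 m, tau=-9.627 -5.986 -0.166 0.009 N·m.
t=0.680 s (step 68): q=0.817 -0.021 -0.500 -0.133 rad, dq=-0.001 -0.007 0.058 -0.057 rad/s, tip=0.070 -0.541 1.220 m, tau=-9.683 -6.259 -0.211 -0.008 N·m.
t=0.720 s (step 72): q=0.816 -0.021 -0.499 -0.135 rad, dq=-0.007 0.014 0.068 -0.056 rad/s, tip=0.070 -0.541 1.220 m, tau=-9.738 -6.460 -0.243 -0.021 N·m.
t=0.760 s (step 76): q=0.816 -0.020 -0.497 -0.136 rad, dq=-0.010 0.027 0.071 -0.054 rad/s, tip=0.069 -0.541 1.220 m, tau=-9.785 -6.607 -0.265 -0.029 N·m.
t=0.800 s (step 80): q=0.816 -0.019 -0.496 -0.137 rad, dq=-0.011 0.032 0.072 -0.053 rad/s, tip=0.068 -0.542 1.220 m, tau=-9.825 -6.714 -0.281 -0.035 N·m.
t=0.840 s (step 84): q=0.815 -0.017 -0.494 -0.138 rad, dq=-0.011 0.034 0.071 -0.053 rad/s, tip=0.067 -0.542 1.220 m, tau=-9.856 -6.790 -0.292 -0.039 N·m.
t=0.880 s (step 88): q=0.815 -0.016 -0.493 -0.139 rad, dq=-0.011 0.033 0.071 -0.053 rad/s, tip=0.066 -0.543 1.220 m, tau=-9.880 -6.844 -0.300 -0.041 N·m.
t=0.920 s (step 92): q=0.814 -0.014 -0.491 -0.140 rad, dq=-0.010 0.030 0.071 -0.053 rad/s, tip=0.065 -0.544 1.220 m, tau=-9.898 -6.881 -0.305 -0.043 N·m.
t=0.960 s (step 96): q=0.814 -0.013 -0.490 -0.141 rad, dq=-0.009 0.027 0.070 -0.053 rad/s, tip=0.065 -0.544 1.219 m, tau=-9.911 -6.906 -0.308 -0.043 N·m.
t=1.000 s (step 100): q=0.813 -0.012 -0.489 -0.142 rad, dq=-0.007 0.023 0.069 -0.053 rad/s, tip=0.064 -0.545 1.219 m, tau=-9.920 -6.922 -0.309 -0.043 N·m.
t=1.040 s (step 104): q=0.813 -0.011 -0.487 -0.143 rad, dq=-0.006 0.019 0.068 -0.053 rad/s, tip=0.063 -0.545 1.219 m, tau=-9.926 -6.931 -0.310 -0.043 N·m.
t=1.080 s (step 108): q=0.813 -0.010 -0.486 -0.144 rad, dq=-0.005 0.016 0.068 -0.053 rad/s, tip=0.063 -0.546 1.219 m, tau=-9.930 -6.937 -0.310 -0.043 N·m.
t=1.120 s (step 112): q=0.812 -0.009 -0.485 -0.145 rad, dq=-0.004 0.013 0.066 -0.053 rad/s, tip=0.062 -0.546 1.219 m, tau=-9.932 -6.939 -0.310 -0.042 N·m.
t=1.160 s (step 116): q=0.812 -0.009 -0.483 -0.146 rad, dq=-0.004 0.010 0.065 -0.053 rad/s, tip=0.062 -0.546 1.219 m, tau=-9.933 -6.939 -0.310 -0.041 N·m.
t=1.200 s (step 120): q=0.839 -0.040 -0.151 -0.318 rad, dq=1.662 -1.532 17.563 -9.185 rad/s, tip=0.058 -0.561 1.212 m, tau=-20.619 -18.966 -2.260 -0.396 N·m.
t=1.240 s (step 124): q=0.885 -0.066 0.252 -0.525 rad, dq=0.707 -0.113 5.033 -2.336 rad/s, tip=0.046 -0.590 1.195 m, tau=-17.358 -15.418 -1.193 -0.228 N·m.
t=1.280 s (step 128): q=0.902 -0.063 0.357 -0.563 rad, dq=0.218 0.173 0.858 -0.006 rad/s, tip=0.035 -0.607 1.187 m, tau=-15.242 -12.978 -0.742 -0.138 N·m.
t=1.320 s (step 132): q=0.906 -0.055 0.363 -0.558 rad, dq=0.028 0.162 -0.271 0.122 rad/s, tip=0.031 -0.614 1.184 m, tau=-13.817 -11.311 -0.530 -0.027 N·m.
t=1.360 s (step 136): q=0.906 -0.050 0.345 -0.556 rad, dq=-0.050 0.092 -0.580 0.021 rad/s, tip=0.031 -0.615 1.183 m.
final tip position (m): 0.031 -0.615 1.183


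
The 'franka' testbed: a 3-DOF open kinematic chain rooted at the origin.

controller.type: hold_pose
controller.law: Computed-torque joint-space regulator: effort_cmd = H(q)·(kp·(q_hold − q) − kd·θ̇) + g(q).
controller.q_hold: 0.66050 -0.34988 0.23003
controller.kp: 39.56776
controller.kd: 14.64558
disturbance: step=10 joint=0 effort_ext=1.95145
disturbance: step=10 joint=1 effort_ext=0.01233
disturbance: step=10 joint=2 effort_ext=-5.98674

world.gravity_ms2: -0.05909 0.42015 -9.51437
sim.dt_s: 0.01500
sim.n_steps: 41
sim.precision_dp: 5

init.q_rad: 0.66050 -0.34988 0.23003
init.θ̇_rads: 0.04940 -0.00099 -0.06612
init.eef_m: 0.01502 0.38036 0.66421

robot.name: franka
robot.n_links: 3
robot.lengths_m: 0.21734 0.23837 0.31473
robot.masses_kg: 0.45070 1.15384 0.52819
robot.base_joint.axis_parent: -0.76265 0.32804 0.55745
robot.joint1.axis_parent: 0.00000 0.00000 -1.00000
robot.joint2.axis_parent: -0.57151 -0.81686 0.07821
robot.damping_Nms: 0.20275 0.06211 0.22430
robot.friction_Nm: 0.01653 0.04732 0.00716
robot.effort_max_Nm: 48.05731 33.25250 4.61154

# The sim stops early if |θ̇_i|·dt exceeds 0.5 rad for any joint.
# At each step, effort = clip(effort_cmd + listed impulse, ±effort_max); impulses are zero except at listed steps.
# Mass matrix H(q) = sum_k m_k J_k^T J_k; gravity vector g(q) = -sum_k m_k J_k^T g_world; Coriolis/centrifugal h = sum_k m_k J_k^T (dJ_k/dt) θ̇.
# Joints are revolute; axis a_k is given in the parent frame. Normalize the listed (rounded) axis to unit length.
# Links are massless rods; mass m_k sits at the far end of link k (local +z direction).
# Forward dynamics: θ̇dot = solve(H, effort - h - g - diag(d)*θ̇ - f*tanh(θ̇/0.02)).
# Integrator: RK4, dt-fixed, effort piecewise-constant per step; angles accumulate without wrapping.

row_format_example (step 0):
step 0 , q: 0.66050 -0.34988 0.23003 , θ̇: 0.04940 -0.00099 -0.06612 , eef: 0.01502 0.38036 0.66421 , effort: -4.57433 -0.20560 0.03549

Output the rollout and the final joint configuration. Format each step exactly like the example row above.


step 1 , q: 0.66110 -0.34910 0.22917 , θ̇: 0.04223 -0.06980 -0.04481 , eef: 0.01528 0.38077 0.66401 , effort: -4.52235 -0.20059 0.02042
step 2 , q: 0.66155 -0.34821 0.22858 , θ̇: 0.03444 -0.09171 -0.02894 , eef: 0.01546 0.38109 0.66385 , effort: -4.48020 -0.19734 0.00823
step 3 , q: 0.66188 -0.34752 0.22819 , θ̇: 0.02761 -0.10019 -0.01741 , eef: 0.01557 0.38133 0.66373 , effort: -4.44589 -0.19495 -0.00106
step 4 , q: 0.66212 -0.34691 0.22795 , θ̇: 0.02196 -0.10404 -0.00924 , eef: 0.01564 0.38150 0.66364 , effort: -4.41807 -0.19313 -0.00804
step 5 , q: 0.66228 -0.34633 0.22782 , θ̇: 0.01741 -0.10626 -0.00361 , eef: 0.01568 0.38163 0.66357 , effort: -4.39558 -0.19174 -0.01323
step 6 , q: 0.66238 -0.34578 0.22775 , θ̇: 0.01379 -0.10782 0.00019 , eef: 0.01569 0.38172 0.66352 , effort: -4.37741 -0.19065 -0.01710
step 7 , q: 0.66244 -0.34525 0.22773 , θ̇: 0.01094 -0.10907 0.00273 , eef: 0.01569 0.38178 0.66349 , effort: -4.36272 -0.18981 -0.02002
step 8 , q: 0.66245 -0.34473 0.22774 , θ̇: 0.00871 -0.11011 0.00441 , eef: 0.01568 0.38182 0.66346 , effort: -4.35085 -0.18916 -0.02228
step 9 , q: 0.66244 -0.34424 0.22777 , θ̇: 0.00698 -0.11100 0.00551 , eef: 0.01567 0.38184 0.66345 , effort: -4.34123 -0.18867 -0.02408
step 10 , q: 0.66240 -0.34375 0.22782 , θ̇: 0.00566 -0.11174 0.00622 , eef: 0.01565 0.38185 0.66345 , effort: -2.38199 -0.17596 -4.61154
step 11 , q: 0.66263 -0.34542 0.21825 , θ̇: 0.04259 -0.37331 -1.26286 , eef: 0.01861 0.38245 0.66348 , effort: -4.77454 -0.18459 0.98300
step 12 , q: 0.66305 -0.34799 0.20196 , θ̇: 0.03590 -0.35158 -0.90740 , eef: 0.02366 0.38347 0.66346 , effort: -4.69968 -0.17028 0.76779
step 13 , q: 0.66335 -0.34954 0.19033 , θ̇: 0.03047 -0.33772 -0.63901 , eef: 0.02727 0.38420 0.66338 , effort: -4.63702 -0.15989 0.60259
step 14 , q: 0.66355 -0.35024 0.18221 , θ̇: 0.02640 -0.33762 -0.43646 , eef: 0.02978 0.38472 0.66329 , effort: -4.58466 -0.15238 0.47526
step 15 , q: 0.66367 -0.35032 0.17673 , θ̇: 0.02333 -0.34697 -0.28383 , eef: 0.03147 0.38508 0.66322 , effort: -4.54092 -0.14707 0.37671
step 16 , q: 0.66373 -0.34997 0.17325 , θ̇: 0.02085 -0.35848 -0.16917 , eef: 0.03255 0.38532 0.66316 , effort: -4.50440 -0.14348 0.30015
step 17 , q: 0.66374 -0.34935 0.17127 , θ̇: 0.01869 -0.36691 -0.08344 , eef: 0.03316 0.38546 0.66312 , effort: -4.47392 -0.14124 0.24041
step 18 , q: 0.66371 -0.34855 0.17039 , θ̇: 0.01671 -0.36981 -0.01979 , eef: 0.03342 0.38552 0.66310 , effort: -4.44849 -0.14002 0.19364
step 19 , q: 0.66365 -0.34764 0.17033 , θ̇: 0.01476 -0.36604 0.02533 , eef: 0.03343 0.38554 0.66310 , effort: -4.42731 -0.13959 0.15815
step 20 , q: 0.66357 -0.34666 0.17084 , θ̇: 0.01287 -0.35750 0.05592 , eef: 0.03326 0.38551 0.66310 , effort: -4.40966 -0.13970 0.13176
step 21 , q: 0.66346 -0.34565 0.17174 , θ̇: 0.01123 -0.34707 0.07754 , eef: 0.03298 0.38545 0.66312 , effort: -4.39494 -0.14021 0.11090
step 22 , q: 0.66333 -0.34463 0.17292 , θ̇: 0.00981 -0.33505 0.09252 , eef: 0.03260 0.38537 0.66314 , effort: -4.38265 -0.14101 0.09421
step 23 , q: 0.66319 -0.34361 0.17429 , θ̇: 0.00860 -0.32218 0.10250 , eef: 0.03217 0.38528 0.66316 , effort: -4.37238 -0.14202 0.08073
step 24 , q: 0.66304 -0.34261 0.17578 , θ̇: 0.00758 -0.30915 0.10874 , eef: 0.03170 0.38517 0.66319 , effort: -4.36376 -0.14318 0.06974
step 25 , q: 0.66289 -0.34163 0.17735 , θ̇: 0.00673 -0.29642 0.11218 , eef: 0.03121 0.38505 0.66322 , effort: -4.35653 -0.14444 0.06068
step 26 , q: 0.66273 -0.34067 0.17896 , θ̇: 0.00605 -0.28430 0.11357 , eef: 0.03070 0.38493 0.66326 , effort: -4.35042 -0.14575 0.05311
step 27 , q: 0.66257 -0.33973 0.18058 , θ̇: 0.00551 -0.27294 0.11344 , eef: 0.03019 0.38481 0.66329 , effort: -4.34524 -0.14710 0.04669
step 28 , q: 0.66241 -0.33882 0.18219 , θ̇: 0.00509 -0.26242 0.11223 , eef: 0.02969 0.38469 0.66332 , effort: -4.34083 -0.14845 0.04118
step 29 , q: 0.66225 -0.33793 0.18378 , θ̇: 0.00478 -0.25274 0.11025 , eef: 0.02918 0.38457 0.66335 , effort: -4.33706 -0.14981 0.03637
step 30 , q: 0.66209 -0.33707 0.18535 , θ̇: 0.00456 -0.24387 0.10773 , eef: 0.02869 0.38445 0.66338 , effort: -4.33381 -0.15114 0.03212
step 31 , q: 0.66194 -0.33623 0.18687 , θ̇: 0.00441 -0.23577 0.10486 , eef: 0.02822 0.38433 0.66341 , effort: -4.33098 -0.15246 0.02831
step 32 , q: 0.66179 -0.33542 0.18835 , θ̇: 0.00432 -0.22838 0.10176 , eef: 0.02775 0.38421 0.66343 , effort: -4.32851 -0.15374 0.02485
step 33 , q: 0.66164 -0.33463 0.18979 , θ̇: 0.00428 -0.22163 0.09854 , eef: 0.02730 0.38410 0.66346 , effort: -4.32634 -0.15499 0.02167
step 34 , q: 0.66150 -0.33386 0.19118 , θ̇: 0.00428 -0.21547 0.09526 , eef: 0.02686 0.38400 0.66348 , effort: -4.32441 -0.15620 0.01873
step 35 , q: 0.66136 -0.33312 0.19252 , θ̇: 0.00432 -0.20985 0.09197 , eef: 0.02644 0.38389 0.66350 , effort: -4.32268 -0.15738 0.01598
step 36 , q: 0.66123 -0.33240 0.19381 , θ̇: 0.00437 -0.20470 0.08872 , eef: 0.02603 0.38380 0.66352 , effort: -4.32112 -0.15852 0.01339
step 37 , q: 0.66110 -0.33169 0.19506 , θ̇: 0.00445 -0.19999 0.08553 , eef: 0.02564 0.38370 0.66354 , effort: -4.31970 -0.15962 0.01094
step 38 , q: 0.66098 -0.33101 0.19626 , θ̇: 0.00454 -0.19567 0.08241 , eef: 0.02526 0.38361 0.66356 , effort: -4.31841 -0.16068 0.00861
step 39 , q: 0.66086 -0.33035 0.19742 , θ̇: 0.00464 -0.19170 0.07938 , eef: 0.02490 0.38352 0.66357 , effort: -4.31721 -0.16171 0.00638
step 40 , q: 0.66074 -0.32970 0.19853 , θ̇: 0.00475 -0.18805 0.07644 , eef: 0.02455 0.38344 0.66359 , effort: -4.31610 -0.16269 0.00426
step 41 , q: 0.66063 -0.32907 0.19961 , θ̇: 0.00487 -0.18468 0.07361 , eef: 0.02421 0.38336 0.66360
final q (rad): 0.66063 -0.32907 0.19961


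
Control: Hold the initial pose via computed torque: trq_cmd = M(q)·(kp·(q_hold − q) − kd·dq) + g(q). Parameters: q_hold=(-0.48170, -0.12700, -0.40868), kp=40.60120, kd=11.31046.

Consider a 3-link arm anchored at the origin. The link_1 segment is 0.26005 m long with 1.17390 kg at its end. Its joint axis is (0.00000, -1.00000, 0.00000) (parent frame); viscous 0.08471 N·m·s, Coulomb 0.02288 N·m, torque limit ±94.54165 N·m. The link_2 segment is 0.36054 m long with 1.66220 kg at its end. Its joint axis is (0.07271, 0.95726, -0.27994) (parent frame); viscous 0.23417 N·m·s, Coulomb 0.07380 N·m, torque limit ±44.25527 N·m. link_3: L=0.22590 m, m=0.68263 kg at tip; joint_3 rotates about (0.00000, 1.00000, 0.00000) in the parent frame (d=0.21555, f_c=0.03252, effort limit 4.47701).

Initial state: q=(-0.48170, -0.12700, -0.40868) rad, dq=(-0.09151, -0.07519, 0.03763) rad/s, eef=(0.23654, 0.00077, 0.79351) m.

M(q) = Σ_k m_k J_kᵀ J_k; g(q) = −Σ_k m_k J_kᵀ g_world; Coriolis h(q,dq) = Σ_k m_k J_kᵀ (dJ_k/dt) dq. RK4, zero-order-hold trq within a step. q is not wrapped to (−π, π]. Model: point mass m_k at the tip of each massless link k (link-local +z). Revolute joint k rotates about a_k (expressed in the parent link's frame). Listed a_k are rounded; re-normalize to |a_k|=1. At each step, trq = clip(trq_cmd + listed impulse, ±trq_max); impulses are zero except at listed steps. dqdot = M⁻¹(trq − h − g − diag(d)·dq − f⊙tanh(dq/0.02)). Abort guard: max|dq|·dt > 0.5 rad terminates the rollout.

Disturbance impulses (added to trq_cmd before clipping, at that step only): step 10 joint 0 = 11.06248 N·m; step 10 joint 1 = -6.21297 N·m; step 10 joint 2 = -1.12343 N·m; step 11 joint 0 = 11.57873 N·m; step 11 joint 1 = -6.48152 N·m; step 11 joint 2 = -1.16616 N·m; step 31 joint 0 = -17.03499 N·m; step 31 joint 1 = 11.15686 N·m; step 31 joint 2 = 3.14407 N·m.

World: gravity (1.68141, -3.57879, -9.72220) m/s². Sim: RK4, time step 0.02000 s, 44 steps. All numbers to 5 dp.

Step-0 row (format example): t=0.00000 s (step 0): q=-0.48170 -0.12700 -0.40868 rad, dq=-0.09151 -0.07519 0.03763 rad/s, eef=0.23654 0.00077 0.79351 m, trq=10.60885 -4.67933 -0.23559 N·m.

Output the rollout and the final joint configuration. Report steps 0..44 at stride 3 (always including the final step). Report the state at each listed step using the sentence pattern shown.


t=0.06000 s (step 3): q=-0.48402 -0.12720 -0.40903 rad, dq=-0.02261 -0.00187 0.00533 rad/s, eef=0.23820 0.00077 0.79298 m, trq=10.33262 -4.54266 -0.21006 N·m.
t=0.12000 s (step 6): q=-0.48452 -0.12668 -0.40935 rad, dq=-0.00660 -0.00385 0.00630 rad/s, eef=0.23881 0.00077 0.79279 m, trq=10.15285 -4.44332 -0.19167 N·m.
t=0.18000 s (step 9): q=-0.48434 -0.12626 -0.40969 rad, dq=0.00072 -0.00577 0.00598 rad/s, eef=0.23881 0.00077 0.79279 m, trq=10.04103 -4.38175 -0.17973 N·m.
t=0.24000 s (step 12): q=-0.47682 -0.12605 -0.40997 rad, dq=0.34053 -0.01027 0.01306 rad/s, eef=0.23290 0.00076 0.79453 m, trq=4.98575 -1.54733 0.33203 N·m.
t=0.30000 s (step 15): q=-0.46291 -0.12617 -0.41014 rad, dq=0.13015 -0.01648 0.00834 rad/s, eef=0.22172 0.00076 0.79771 m, trq=6.85555 -2.60169 0.14340 N·m.
t=0.36000 s (step 18): q=-0.45847 -0.12628 -0.41049 rad, dq=0.01645 -0.01376 0.00688 rad/s, eef=0.21803 0.00076 0.79869 m, trq=8.10700 -3.30680 0.01669 N·m.
t=0.42000 s (step 21): q=-0.45881 -0.12593 -0.41089 rad, dq=-0.03337 -0.00099 0.00578 rad/s, eef=0.21840 0.00076 0.79857 m, trq=8.90106 -3.75844 -0.06526 N·m.
t=0.48000 s (step 24): q=-0.46131 -0.12537 -0.41109 rad, dq=-0.05545 0.00006 0.00757 rad/s, eef=0.22066 0.00076 0.79796 m, trq=9.38666 -4.03317 -0.11519 N·m.
t=0.54000 s (step 27): q=-0.46457 -0.12480 -0.41125 rad, dq=-0.05977 0.00033 0.00741 rad/s, eef=0.22353 0.00076 0.79718 m, trq=9.67484 -4.19610 -0.14447 N·m.
t=0.60000 s (step 30): q=-0.46780 -0.12424 -0.41141 rad, dq=-0.05531 -0.00042 0.00763 rad/s, eef=0.22637 0.00076 0.79639 m, trq=9.83531 -4.28696 -0.16071 N·m.
t=0.66000 s (step 33): q=-0.46825 -0.10922 -0.39007 rad, dq=-0.00815 0.36967 0.51476 rad/s, eef=0.23965 0.00095 0.79484 m, trq=13.39164 -6.61197 -0.78112 N·m.
t=0.72000 s (step 36): q=-0.47159 -0.09805 -0.37442 rad, dq=-0.08510 0.04219 0.08295 rad/s, eef=0.25184 0.00104 0.79269 m, trq=12.07539 -5.76449 -0.53420 N·m.
t=0.78000 s (step 39): q=-0.47578 -0.09809 -0.37399 rad, dq=-0.03794 -0.00638 -0.03230 rad/s, eef=0.25524 0.00104 0.79163 m, trq=11.18444 -5.22577 -0.40624 N·m.
t=0.84000 s (step 42): q=-0.47674 -0.09879 -0.37580 rad, dq=0.00365 -0.01169 -0.03225 rad/s, eef=0.25521 0.00103 0.79148 m, trq=10.60908 -4.89381 -0.34116 N·m.
t=0.88000 s (step 44): q=-0.47634 -0.09938 -0.37704 rad, dq=0.01617 -0.01554 -0.03131 rad/s, eef=0.25430 0.00102 0.79166 m.
final q (rad): -0.47634 -0.09938 -0.37704
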